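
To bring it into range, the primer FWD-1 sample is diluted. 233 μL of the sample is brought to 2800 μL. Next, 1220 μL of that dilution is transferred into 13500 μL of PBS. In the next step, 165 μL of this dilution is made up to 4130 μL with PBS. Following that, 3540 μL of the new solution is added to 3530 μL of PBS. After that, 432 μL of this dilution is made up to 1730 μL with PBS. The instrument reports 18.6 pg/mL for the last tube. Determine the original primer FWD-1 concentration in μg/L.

Overall dilution factor = 12.02 × 12.07 × 25.03 × 1.997 × 4.005 = 2.90 × 10⁴.
Original = 18.6 pg/mL × 2.90 × 10⁴ = 5.40 × 10⁵ pg/mL = 540 μg/L.

540 μg/L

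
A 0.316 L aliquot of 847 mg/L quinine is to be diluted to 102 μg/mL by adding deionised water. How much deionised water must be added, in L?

102 μg/mL = 102 mg/L.
V₂ = C₁V₁/C₂ = 847 × 0.316 / 102 = 2.62 L.
Diluent to add = V₂ − V₁ = 2.62 − 0.316 = 2.31 L.

2.31 L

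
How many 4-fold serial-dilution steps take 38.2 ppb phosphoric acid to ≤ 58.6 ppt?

Need 4ⁿ ≥ 652, so n ≥ log(652)/log(4) = 4.67.
Minimum whole steps: n = 5.

5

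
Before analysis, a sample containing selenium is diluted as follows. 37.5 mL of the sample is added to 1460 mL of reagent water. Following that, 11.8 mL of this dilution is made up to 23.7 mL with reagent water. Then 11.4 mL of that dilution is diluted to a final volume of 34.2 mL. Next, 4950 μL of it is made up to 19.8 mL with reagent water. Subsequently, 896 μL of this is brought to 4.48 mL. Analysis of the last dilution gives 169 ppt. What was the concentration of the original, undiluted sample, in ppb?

813 ppb

Overall dilution factor = 39.93 × 2.008 × 3 × 4 × 5 = 4812.
Original = 169 ppt × 4812 = 8.13 × 10⁵ ppt = 813 ppb.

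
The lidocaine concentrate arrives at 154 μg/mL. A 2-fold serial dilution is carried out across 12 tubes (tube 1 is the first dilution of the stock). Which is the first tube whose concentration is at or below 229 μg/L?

tube 10

Tube n has concentration 154 μg/mL / 2ⁿ.
Need 2ⁿ ≥ 154 μg/mL / 229 μg/L = 672, so n ≥ 9.39.
First such tube: n = 10.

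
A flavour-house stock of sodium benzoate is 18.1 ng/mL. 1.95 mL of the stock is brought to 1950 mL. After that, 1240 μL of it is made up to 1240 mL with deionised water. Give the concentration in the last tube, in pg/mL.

0.0181 pg/mL

Overall dilution factor = 1000 × 1000 = 1.00 × 10⁶.
18.1 ng/mL / 1.00 × 10⁶ = 1.81 × 10⁻⁵ ng/mL = 0.0181 pg/mL.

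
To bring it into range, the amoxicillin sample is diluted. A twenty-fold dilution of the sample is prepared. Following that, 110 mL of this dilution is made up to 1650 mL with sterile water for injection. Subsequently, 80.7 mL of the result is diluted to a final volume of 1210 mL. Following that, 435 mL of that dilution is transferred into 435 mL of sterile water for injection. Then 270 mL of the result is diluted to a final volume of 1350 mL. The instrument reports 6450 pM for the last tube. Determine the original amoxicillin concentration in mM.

Overall dilution factor = 20 × 15 × 14.99 × 2 × 5 = 4.50 × 10⁴.
Original = 6450 pM × 4.50 × 10⁴ = 2.90 × 10⁸ pM = 0.290 mM.

0.290 mM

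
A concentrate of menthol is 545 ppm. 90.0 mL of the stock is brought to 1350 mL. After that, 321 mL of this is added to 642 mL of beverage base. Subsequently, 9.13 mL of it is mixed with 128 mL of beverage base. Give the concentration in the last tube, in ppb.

Overall dilution factor = 15 × 3 × 15.02 = 676.
545 ppm / 676 = 0.806 ppm = 806 ppb.

806 ppb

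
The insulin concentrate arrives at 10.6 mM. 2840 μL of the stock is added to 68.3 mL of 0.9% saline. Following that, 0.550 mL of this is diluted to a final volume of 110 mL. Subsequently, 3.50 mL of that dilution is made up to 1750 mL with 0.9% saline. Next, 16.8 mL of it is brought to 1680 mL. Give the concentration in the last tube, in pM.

Overall dilution factor = 25.05 × 200 × 500 × 100 = 2.50 × 10⁸.
10.6 mM / 2.50 × 10⁸ = 4.23 × 10⁻⁸ mM = 42.3 pM.

42.3 pM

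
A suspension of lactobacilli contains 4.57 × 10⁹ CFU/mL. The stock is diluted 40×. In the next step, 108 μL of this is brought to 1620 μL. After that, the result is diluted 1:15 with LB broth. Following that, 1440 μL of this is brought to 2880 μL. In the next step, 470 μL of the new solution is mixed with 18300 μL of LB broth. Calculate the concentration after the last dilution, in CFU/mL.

6360 CFU/mL

Overall dilution factor = 40 × 15 × 15 × 2 × 39.94 = 7.19 × 10⁵.
4.57 × 10⁹ CFU/mL / 7.19 × 10⁵ = 6360 CFU/mL.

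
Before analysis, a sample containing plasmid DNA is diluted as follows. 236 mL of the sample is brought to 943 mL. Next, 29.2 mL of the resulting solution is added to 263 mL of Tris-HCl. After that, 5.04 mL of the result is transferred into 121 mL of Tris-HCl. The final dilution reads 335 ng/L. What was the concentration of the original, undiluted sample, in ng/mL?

Overall dilution factor = 3.996 × 10.01 × 25.01 = 1000.
Original = 335 ng/L × 1000 = 3.35 × 10⁵ ng/L = 335 ng/mL.

335 ng/mL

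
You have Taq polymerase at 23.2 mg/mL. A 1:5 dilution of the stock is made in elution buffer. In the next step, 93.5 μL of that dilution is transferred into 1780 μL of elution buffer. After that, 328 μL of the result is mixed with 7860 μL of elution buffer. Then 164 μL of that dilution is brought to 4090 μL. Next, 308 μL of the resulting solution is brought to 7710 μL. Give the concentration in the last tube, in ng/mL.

Overall dilution factor = 5 × 20.04 × 24.96 × 24.94 × 25.03 = 1.56 × 10⁶.
23.2 mg/mL / 1.56 × 10⁶ = 1.49 × 10⁻⁵ mg/mL = 14.9 ng/mL.

14.9 ng/mL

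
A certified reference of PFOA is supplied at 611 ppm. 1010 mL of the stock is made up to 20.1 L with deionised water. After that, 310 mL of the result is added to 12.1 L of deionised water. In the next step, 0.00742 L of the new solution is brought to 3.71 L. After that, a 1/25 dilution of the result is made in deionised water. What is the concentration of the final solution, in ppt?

Overall dilution factor = 19.90 × 40.03 × 500 × 25 = 9.96 × 10⁶.
611 ppm / 9.96 × 10⁶ = 6.14 × 10⁻⁵ ppm = 61.4 ppt.

61.4 ppt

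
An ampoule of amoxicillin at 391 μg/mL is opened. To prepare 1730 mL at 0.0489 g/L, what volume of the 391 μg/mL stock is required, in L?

0.216 L

0.0489 g/L = 48.9 μg/mL.
V₁ = C₂V₂/C₁ = 48.9 × 1730 / 391 = 216 mL = 0.216 L.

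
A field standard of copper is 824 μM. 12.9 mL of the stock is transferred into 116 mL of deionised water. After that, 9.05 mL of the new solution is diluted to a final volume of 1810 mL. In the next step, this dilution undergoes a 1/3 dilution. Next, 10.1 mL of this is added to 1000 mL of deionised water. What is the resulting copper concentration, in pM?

Overall dilution factor = 9.992 × 200 × 3 × 100.0 = 6.00 × 10⁵.
824 μM / 6.00 × 10⁵ = 1.37 × 10⁻³ μM = 1370 pM.

1370 pM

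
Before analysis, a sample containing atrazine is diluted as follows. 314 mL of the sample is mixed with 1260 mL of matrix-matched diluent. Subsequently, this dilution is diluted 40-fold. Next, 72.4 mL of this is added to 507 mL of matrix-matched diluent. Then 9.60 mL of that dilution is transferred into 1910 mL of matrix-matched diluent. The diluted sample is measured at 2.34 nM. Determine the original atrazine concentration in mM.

0.751 mM

Overall dilution factor = 5.013 × 40 × 8.003 × 200.0 = 3.21 × 10⁵.
Original = 2.34 nM × 3.21 × 10⁵ = 7.51 × 10⁵ nM = 0.751 mM.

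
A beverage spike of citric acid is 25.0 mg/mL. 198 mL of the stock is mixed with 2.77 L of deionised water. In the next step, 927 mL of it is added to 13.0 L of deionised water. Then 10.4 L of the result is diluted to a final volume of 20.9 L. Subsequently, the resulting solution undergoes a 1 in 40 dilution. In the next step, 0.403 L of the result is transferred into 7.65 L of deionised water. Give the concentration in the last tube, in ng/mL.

69.1 ng/mL

Overall dilution factor = 14.99 × 15.02 × 2.010 × 40 × 19.98 = 3.62 × 10⁵.
25.0 mg/mL / 3.62 × 10⁵ = 6.91 × 10⁻⁵ mg/mL = 69.1 ng/mL.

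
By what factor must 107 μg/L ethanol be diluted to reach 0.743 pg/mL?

1.44 × 10⁵

Factor = C₀/C_target = 107 μg/L / 0.743 pg/mL = 1.44 × 10⁵.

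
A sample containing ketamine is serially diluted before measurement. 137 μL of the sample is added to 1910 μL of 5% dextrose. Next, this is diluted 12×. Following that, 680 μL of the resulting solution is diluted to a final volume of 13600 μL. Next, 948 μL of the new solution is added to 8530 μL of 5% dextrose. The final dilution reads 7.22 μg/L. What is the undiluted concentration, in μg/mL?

259 μg/mL

Overall dilution factor = 14.94 × 12 × 20 × 9.998 = 3.59 × 10⁴.
Original = 7.22 μg/L × 3.59 × 10⁴ = 2.59 × 10⁵ μg/L = 259 μg/mL.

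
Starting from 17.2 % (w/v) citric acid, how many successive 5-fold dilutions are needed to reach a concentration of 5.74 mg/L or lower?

Need 5ⁿ ≥ 3.00 × 10⁴, so n ≥ log(3.00 × 10⁴)/log(5) = 6.40.
Minimum whole steps: n = 7.

7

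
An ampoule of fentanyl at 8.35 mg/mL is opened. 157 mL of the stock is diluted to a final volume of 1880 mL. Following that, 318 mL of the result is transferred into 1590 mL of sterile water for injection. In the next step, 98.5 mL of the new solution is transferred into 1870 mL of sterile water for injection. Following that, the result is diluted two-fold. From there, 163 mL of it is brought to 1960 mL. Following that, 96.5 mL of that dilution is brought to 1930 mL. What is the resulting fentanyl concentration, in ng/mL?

12.1 ng/mL

Overall dilution factor = 11.97 × 6 × 19.98 × 2 × 12.02 × 20 = 6.91 × 10⁵.
8.35 mg/mL / 6.91 × 10⁵ = 1.21 × 10⁻⁵ mg/mL = 12.1 ng/mL.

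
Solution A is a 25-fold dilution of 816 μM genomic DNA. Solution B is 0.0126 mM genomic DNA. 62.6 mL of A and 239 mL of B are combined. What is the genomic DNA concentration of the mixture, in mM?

0.0168 mM

C_A = 816 μM / 25 = 32.6 μM.
C_B = 0.0126 mM = 12.6 μM.
C_mix = (C_A·V_A + C_B·V_B)/(V_A + V_B) = (32.6×62.6 + 12.6×239) / 301.6 = 16.8 μM = 0.0168 mM.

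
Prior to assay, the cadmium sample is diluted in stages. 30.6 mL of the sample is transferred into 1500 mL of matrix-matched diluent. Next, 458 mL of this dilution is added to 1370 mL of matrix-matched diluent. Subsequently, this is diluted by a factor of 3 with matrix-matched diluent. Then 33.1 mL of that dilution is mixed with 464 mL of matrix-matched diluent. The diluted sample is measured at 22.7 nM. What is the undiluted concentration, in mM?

Overall dilution factor = 50.02 × 3.991 × 3 × 15.02 = 8995.
Original = 22.7 nM × 8995 = 2.04 × 10⁵ nM = 0.204 mM.

0.204 mM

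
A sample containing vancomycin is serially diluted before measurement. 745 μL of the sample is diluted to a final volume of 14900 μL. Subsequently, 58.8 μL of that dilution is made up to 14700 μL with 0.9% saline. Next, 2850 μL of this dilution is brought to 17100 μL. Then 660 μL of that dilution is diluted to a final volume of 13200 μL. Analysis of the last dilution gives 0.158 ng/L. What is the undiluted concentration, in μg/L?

94.8 μg/L

Overall dilution factor = 20 × 250 × 6 × 20 = 6.00 × 10⁵.
Original = 0.158 ng/L × 6.00 × 10⁵ = 9.48 × 10⁴ ng/L = 94.8 μg/L.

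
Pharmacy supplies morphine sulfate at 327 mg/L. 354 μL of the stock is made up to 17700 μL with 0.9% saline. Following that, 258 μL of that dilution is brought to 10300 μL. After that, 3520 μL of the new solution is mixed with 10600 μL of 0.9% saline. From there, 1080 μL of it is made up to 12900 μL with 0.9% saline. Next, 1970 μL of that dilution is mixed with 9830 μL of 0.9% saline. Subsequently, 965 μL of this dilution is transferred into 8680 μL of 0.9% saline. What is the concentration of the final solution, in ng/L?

57.1 ng/L

Overall dilution factor = 50 × 39.92 × 4.011 × 11.94 × 5.990 × 9.995 = 5.73 × 10⁶.
327 mg/L / 5.73 × 10⁶ = 5.71 × 10⁻⁵ mg/L = 57.1 ng/L.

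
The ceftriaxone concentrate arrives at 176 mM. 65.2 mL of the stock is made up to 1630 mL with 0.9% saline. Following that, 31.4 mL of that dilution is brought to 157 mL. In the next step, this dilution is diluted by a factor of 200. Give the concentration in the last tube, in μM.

7.04 μM

Overall dilution factor = 25 × 5 × 200 = 2.50 × 10⁴.
176 mM / 2.50 × 10⁴ = 7.04 × 10⁻³ mM = 7.04 μM.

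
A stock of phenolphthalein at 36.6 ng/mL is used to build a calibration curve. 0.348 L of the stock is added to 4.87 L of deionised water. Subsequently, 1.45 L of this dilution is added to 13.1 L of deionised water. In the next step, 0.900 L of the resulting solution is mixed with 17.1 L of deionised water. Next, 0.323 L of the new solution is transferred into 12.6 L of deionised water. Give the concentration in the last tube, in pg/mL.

0.304 pg/mL

Overall dilution factor = 14.99 × 10.03 × 20 × 40.01 = 1.20 × 10⁵.
36.6 ng/mL / 1.20 × 10⁵ = 3.04 × 10⁻⁴ ng/mL = 0.304 pg/mL.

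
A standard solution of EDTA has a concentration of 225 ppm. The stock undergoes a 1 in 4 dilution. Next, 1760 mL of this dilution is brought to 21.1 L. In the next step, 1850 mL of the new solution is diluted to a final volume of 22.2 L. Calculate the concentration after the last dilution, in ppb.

391 ppb

Overall dilution factor = 4 × 11.99 × 12 = 575.
225 ppm / 575 = 0.391 ppm = 391 ppb.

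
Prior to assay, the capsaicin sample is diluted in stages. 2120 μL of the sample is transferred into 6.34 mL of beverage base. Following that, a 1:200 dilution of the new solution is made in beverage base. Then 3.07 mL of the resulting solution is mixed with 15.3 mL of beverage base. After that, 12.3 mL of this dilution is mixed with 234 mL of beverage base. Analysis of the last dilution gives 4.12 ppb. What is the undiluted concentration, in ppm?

394 ppm

Overall dilution factor = 3.991 × 200 × 5.984 × 20.02 = 9.56 × 10⁴.
Original = 4.12 ppb × 9.56 × 10⁴ = 3.94 × 10⁵ ppb = 394 ppm.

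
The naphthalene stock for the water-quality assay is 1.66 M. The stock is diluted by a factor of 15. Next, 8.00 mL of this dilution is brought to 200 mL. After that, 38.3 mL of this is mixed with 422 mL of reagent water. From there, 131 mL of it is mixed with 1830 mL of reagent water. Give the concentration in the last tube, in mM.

Overall dilution factor = 15 × 25 × 12.02 × 14.97 = 6.75 × 10⁴.
1.66 M / 6.75 × 10⁴ = 2.46 × 10⁻⁵ M = 0.0246 mM.

0.0246 mM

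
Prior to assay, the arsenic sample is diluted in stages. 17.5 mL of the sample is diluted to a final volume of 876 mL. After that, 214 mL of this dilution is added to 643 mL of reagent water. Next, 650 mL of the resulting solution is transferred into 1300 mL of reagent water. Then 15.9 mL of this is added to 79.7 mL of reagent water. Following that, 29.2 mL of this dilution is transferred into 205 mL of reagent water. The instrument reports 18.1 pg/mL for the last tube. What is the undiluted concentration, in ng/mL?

525 ng/mL

Overall dilution factor = 50.06 × 4.005 × 3 × 6.013 × 8.021 = 2.90 × 10⁴.
Original = 18.1 pg/mL × 2.90 × 10⁴ = 5.25 × 10⁵ pg/mL = 525 ng/mL.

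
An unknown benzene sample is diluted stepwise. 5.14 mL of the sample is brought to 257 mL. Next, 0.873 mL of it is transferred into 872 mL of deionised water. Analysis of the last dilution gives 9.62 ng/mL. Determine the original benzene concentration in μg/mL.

Overall dilution factor = 50 × 999.9 = 5.00 × 10⁴.
Original = 9.62 ng/mL × 5.00 × 10⁴ = 4.81 × 10⁵ ng/mL = 481 μg/mL.

481 μg/mL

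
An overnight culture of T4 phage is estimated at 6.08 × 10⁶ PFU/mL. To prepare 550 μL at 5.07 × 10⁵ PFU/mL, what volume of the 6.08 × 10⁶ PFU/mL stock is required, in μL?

V₁ = C₂V₂/C₁ = 5.07 × 10⁵ × 550 / 6.08 × 10⁶ = 45.9 μL.

45.9 μL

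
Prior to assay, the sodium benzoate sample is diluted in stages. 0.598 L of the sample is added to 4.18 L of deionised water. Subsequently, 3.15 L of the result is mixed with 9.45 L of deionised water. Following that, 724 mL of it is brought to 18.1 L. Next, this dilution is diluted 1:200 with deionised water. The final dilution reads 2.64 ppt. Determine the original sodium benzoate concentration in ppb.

422 ppb

Overall dilution factor = 7.990 × 4 × 25 × 200 = 1.60 × 10⁵.
Original = 2.64 ppt × 1.60 × 10⁵ = 4.22 × 10⁵ ppt = 422 ppb.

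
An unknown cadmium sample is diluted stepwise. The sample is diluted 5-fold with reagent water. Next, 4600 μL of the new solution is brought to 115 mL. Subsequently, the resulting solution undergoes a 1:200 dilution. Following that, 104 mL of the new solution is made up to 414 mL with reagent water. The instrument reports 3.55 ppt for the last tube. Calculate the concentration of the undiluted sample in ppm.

0.353 ppm

Overall dilution factor = 5 × 25 × 200 × 3.981 = 9.95 × 10⁴.
Original = 3.55 ppt × 9.95 × 10⁴ = 3.53 × 10⁵ ppt = 0.353 ppm.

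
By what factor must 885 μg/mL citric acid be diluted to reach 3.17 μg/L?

Factor = C₀/C_target = 885 μg/mL / 3.17 μg/L = 2.79 × 10⁵.

2.79 × 10⁵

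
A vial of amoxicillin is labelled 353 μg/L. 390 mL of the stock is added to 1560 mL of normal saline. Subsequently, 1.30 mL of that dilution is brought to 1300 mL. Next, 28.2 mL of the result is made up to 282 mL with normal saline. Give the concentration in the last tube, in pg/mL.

7.06 pg/mL

Overall dilution factor = 5 × 1000 × 10 = 5.00 × 10⁴.
353 μg/L / 5.00 × 10⁴ = 7.06 × 10⁻³ μg/L = 7.06 pg/mL.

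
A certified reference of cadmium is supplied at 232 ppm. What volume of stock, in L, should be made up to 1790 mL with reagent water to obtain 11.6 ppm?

V₁ = C₂V₂/C₁ = 11.6 × 1790 / 232 = 89.5 mL = 0.0895 L.

0.0895 L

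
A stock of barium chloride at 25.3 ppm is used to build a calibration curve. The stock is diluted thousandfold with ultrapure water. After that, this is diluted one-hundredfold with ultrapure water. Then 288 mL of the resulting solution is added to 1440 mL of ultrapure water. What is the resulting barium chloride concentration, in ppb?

0.0422 ppb

Overall dilution factor = 1000 × 100 × 6 = 6.00 × 10⁵.
25.3 ppm / 6.00 × 10⁵ = 4.22 × 10⁻⁵ ppm = 0.0422 ppb.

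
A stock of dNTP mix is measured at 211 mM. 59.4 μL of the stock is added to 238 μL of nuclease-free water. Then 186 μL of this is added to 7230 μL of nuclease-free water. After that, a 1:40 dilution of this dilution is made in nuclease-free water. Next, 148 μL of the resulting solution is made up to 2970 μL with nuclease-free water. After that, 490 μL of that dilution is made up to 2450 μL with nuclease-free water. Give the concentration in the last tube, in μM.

0.263 μM

Overall dilution factor = 5.007 × 39.87 × 40 × 20.07 × 5 = 8.01 × 10⁵.
211 mM / 8.01 × 10⁵ = 2.63 × 10⁻⁴ mM = 0.263 μM.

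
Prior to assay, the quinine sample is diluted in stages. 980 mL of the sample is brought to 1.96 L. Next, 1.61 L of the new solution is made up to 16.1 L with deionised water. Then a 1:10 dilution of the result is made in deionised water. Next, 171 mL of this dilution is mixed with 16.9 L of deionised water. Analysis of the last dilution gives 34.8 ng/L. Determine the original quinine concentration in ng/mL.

695 ng/mL

Overall dilution factor = 2 × 10 × 10 × 99.83 = 2.00 × 10⁴.
Original = 34.8 ng/L × 2.00 × 10⁴ = 6.95 × 10⁵ ng/L = 695 ng/mL.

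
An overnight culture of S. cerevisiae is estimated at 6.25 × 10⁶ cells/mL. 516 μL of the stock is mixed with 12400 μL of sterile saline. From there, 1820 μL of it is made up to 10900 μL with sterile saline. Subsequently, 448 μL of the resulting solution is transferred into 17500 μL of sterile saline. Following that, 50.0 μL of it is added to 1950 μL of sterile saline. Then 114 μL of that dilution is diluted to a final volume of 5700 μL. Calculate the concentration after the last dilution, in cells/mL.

0.520 cells/mL

Overall dilution factor = 25.03 × 5.989 × 40.06 × 40 × 50 = 1.20 × 10⁷.
6.25 × 10⁶ cells/mL / 1.20 × 10⁷ = 0.520 cells/mL.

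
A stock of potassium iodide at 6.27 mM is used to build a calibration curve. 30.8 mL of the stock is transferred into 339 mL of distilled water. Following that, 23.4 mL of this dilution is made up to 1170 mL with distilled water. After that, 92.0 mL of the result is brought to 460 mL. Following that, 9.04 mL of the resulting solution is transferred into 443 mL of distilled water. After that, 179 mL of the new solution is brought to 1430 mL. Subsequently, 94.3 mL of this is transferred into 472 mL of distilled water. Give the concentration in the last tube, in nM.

0.871 nM

Overall dilution factor = 12.01 × 50 × 5 × 50.00 × 7.989 × 6.005 = 7.20 × 10⁶.
6.27 mM / 7.20 × 10⁶ = 8.71 × 10⁻⁷ mM = 0.871 nM.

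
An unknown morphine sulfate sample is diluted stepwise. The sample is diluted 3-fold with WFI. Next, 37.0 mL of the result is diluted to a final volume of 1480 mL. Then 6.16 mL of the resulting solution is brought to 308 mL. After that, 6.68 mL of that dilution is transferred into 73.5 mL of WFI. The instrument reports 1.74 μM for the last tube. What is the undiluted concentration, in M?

Overall dilution factor = 3 × 40 × 50 × 12.00 = 7.20 × 10⁴.
Original = 1.74 μM × 7.20 × 10⁴ = 1.25 × 10⁵ μM = 0.125 M.

0.125 M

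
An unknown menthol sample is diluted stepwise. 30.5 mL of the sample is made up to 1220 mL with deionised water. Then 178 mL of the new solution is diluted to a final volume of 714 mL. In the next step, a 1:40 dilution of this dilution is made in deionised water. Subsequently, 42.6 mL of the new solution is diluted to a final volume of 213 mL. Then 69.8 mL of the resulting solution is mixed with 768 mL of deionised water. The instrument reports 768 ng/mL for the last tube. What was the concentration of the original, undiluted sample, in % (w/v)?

29.6 % (w/v)

Overall dilution factor = 40 × 4.011 × 40 × 5 × 12.00 = 3.85 × 10⁵.
Original = 768 ng/mL × 3.85 × 10⁵ = 2.96 × 10⁸ ng/mL = 29.6 % (w/v).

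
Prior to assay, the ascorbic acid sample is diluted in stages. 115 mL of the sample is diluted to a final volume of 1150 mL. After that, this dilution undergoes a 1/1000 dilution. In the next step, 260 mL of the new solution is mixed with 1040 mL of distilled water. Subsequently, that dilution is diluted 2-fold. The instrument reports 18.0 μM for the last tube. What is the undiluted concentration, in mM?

Overall dilution factor = 10 × 1000 × 5 × 2 = 1.00 × 10⁵.
Original = 18.0 μM × 1.00 × 10⁵ = 1.80 × 10⁶ μM = 1800 mM.

1800 mM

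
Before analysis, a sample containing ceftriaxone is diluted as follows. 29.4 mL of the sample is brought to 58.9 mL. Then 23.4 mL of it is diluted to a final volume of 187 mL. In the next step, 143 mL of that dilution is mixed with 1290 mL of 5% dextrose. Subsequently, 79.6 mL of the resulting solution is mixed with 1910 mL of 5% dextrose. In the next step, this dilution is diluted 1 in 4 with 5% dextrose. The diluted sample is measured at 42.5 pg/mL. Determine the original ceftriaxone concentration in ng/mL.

Overall dilution factor = 2.003 × 7.991 × 10.02 × 24.99 × 4 = 1.60 × 10⁴.
Original = 42.5 pg/mL × 1.60 × 10⁴ = 6.82 × 10⁵ pg/mL = 682 ng/mL.

682 ng/mL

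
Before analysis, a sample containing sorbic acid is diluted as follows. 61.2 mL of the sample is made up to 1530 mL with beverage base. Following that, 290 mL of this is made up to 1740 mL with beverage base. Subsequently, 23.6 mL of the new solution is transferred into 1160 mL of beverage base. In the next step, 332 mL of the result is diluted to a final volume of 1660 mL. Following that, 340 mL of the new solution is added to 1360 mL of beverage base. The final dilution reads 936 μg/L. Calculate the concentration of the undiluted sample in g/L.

Overall dilution factor = 25 × 6 × 50.15 × 5 × 5 = 1.88 × 10⁵.
Original = 936 μg/L × 1.88 × 10⁵ = 1.76 × 10⁸ μg/L = 176 g/L.

176 g/L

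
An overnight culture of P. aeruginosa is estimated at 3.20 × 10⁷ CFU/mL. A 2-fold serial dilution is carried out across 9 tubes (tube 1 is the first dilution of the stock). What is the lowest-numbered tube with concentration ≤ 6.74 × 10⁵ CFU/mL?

tube 6

Tube n has concentration 3.20 × 10⁷ CFU/mL / 2ⁿ.
Need 2ⁿ ≥ 3.20 × 10⁷ CFU/mL / 6.74 × 10⁵ CFU/mL = 47.5, so n ≥ 5.57.
First such tube: n = 6.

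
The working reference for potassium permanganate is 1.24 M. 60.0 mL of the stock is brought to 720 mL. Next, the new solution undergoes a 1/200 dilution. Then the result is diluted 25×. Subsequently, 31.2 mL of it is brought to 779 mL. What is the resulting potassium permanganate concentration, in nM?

Overall dilution factor = 12 × 200 × 25 × 24.97 = 1.50 × 10⁶.
1.24 M / 1.50 × 10⁶ = 8.28 × 10⁻⁷ M = 828 nM.

828 nM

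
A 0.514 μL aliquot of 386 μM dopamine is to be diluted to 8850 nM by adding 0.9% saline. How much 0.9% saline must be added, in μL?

8850 nM = 8.85 μM.
V₂ = C₁V₁/C₂ = 386 × 0.514 / 8.85 = 22.4 μL.
Diluent to add = V₂ − V₁ = 22.4 − 0.514 = 21.9 μL.

21.9 μL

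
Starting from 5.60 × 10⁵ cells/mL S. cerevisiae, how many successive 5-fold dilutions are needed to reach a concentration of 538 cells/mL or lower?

Need 5ⁿ ≥ 1041, so n ≥ log(1041)/log(5) = 4.32.
Minimum whole steps: n = 5.

5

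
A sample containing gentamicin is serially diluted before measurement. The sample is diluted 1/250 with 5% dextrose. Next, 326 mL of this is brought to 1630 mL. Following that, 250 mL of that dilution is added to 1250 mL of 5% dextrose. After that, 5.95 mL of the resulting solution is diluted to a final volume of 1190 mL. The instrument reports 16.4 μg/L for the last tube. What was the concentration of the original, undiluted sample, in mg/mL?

Overall dilution factor = 250 × 5 × 6 × 200 = 1.50 × 10⁶.
Original = 16.4 μg/L × 1.50 × 10⁶ = 2.46 × 10⁷ μg/L = 24.6 mg/mL.

24.6 mg/mL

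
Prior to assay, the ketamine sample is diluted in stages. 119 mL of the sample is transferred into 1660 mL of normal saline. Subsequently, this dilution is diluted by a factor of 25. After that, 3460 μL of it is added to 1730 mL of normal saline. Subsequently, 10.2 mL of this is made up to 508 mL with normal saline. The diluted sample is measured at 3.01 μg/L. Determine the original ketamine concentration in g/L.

28.1 g/L

Overall dilution factor = 14.95 × 25 × 501 × 49.80 = 9.33 × 10⁶.
Original = 3.01 μg/L × 9.33 × 10⁶ = 2.81 × 10⁷ μg/L = 28.1 g/L.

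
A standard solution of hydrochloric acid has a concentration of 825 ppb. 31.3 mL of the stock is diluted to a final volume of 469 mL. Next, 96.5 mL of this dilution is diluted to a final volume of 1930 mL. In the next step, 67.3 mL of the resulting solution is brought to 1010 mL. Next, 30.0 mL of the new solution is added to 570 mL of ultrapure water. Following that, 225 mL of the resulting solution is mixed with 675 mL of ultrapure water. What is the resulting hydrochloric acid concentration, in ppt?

Overall dilution factor = 14.98 × 20 × 15.01 × 20 × 4 = 3.60 × 10⁵.
825 ppb / 3.60 × 10⁵ = 2.29 × 10⁻³ ppb = 2.29 ppt.

2.29 ppt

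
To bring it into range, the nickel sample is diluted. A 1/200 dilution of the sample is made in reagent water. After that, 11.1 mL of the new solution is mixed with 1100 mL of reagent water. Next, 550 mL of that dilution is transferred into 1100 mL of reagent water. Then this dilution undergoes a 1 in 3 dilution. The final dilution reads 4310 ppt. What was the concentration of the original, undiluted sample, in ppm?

Overall dilution factor = 200 × 100.1 × 3 × 3 = 1.80 × 10⁵.
Original = 4310 ppt × 1.80 × 10⁵ = 7.77 × 10⁸ ppt = 777 ppm.

777 ppm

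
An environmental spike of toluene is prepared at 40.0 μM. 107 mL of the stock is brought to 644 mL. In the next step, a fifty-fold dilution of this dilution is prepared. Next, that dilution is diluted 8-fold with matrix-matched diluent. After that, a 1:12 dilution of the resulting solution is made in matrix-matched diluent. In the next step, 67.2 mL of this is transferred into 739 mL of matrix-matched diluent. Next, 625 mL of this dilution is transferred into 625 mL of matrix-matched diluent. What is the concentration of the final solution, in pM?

Overall dilution factor = 6.019 × 50 × 8 × 12 × 12.00 × 2 = 6.93 × 10⁵.
40.0 μM / 6.93 × 10⁵ = 5.77 × 10⁻⁵ μM = 57.7 pM.

57.7 pM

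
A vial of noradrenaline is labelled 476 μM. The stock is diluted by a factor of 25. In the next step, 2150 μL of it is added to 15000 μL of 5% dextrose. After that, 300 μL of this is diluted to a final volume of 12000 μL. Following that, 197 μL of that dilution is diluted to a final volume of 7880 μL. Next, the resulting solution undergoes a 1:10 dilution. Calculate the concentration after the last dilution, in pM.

149 pM

Overall dilution factor = 25 × 7.977 × 40 × 40 × 10 = 3.19 × 10⁶.
476 μM / 3.19 × 10⁶ = 1.49 × 10⁻⁴ μM = 149 pM.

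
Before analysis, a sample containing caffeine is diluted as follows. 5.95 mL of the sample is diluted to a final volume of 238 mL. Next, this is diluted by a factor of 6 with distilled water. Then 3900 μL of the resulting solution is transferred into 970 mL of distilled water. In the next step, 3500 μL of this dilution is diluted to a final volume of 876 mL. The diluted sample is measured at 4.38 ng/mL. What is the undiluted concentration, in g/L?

Overall dilution factor = 40 × 6 × 249.7 × 250.3 = 1.50 × 10⁷.
Original = 4.38 ng/mL × 1.50 × 10⁷ = 6.57 × 10⁷ ng/mL = 65.7 g/L.

65.7 g/L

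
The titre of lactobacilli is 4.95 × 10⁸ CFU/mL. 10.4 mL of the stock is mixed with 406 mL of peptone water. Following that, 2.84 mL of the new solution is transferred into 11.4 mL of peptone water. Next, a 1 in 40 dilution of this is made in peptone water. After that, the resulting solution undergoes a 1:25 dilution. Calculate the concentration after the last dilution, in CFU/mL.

Overall dilution factor = 40.04 × 5.014 × 40 × 25 = 2.01 × 10⁵.
4.95 × 10⁸ CFU/mL / 2.01 × 10⁵ = 2470 CFU/mL.

2470 CFU/mL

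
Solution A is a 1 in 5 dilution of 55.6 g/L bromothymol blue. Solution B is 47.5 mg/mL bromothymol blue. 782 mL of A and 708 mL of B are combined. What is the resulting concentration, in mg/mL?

C_A = 55.6 g/L / 5 = 11.1 g/L.
C_B = 47.5 mg/mL = 47.5 g/L.
C_mix = (C_A·V_A + C_B·V_B)/(V_A + V_B) = (11.1×782 + 47.5×708) / 1490 = 28.4 g/L = 28.4 mg/mL.

28.4 mg/mL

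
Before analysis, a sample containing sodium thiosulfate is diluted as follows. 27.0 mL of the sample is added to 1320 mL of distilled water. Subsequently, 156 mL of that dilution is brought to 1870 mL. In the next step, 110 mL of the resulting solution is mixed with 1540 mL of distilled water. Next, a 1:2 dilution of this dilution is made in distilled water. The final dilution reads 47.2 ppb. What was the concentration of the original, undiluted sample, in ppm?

847 ppm

Overall dilution factor = 49.89 × 11.99 × 15 × 2 = 1.79 × 10⁴.
Original = 47.2 ppb × 1.79 × 10⁴ = 8.47 × 10⁵ ppb = 847 ppm.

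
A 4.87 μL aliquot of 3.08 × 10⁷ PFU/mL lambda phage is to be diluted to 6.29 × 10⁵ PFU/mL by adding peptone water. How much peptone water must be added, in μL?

V₂ = C₁V₁/C₂ = 3.08 × 10⁷ × 4.87 / 6.29 × 10⁵ = 238 μL.
Diluent to add = V₂ − V₁ = 238 − 4.87 = 234 μL.

234 μL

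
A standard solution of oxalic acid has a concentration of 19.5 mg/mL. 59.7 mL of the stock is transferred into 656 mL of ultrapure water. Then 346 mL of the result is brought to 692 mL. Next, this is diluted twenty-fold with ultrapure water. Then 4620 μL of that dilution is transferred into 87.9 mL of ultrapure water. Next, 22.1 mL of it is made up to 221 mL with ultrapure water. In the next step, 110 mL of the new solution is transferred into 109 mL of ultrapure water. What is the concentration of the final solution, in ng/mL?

Overall dilution factor = 11.99 × 2 × 20 × 20.03 × 10 × 1.991 = 1.91 × 10⁵.
19.5 mg/mL / 1.91 × 10⁵ = 1.02 × 10⁻⁴ mg/mL = 102 ng/mL.

102 ng/mL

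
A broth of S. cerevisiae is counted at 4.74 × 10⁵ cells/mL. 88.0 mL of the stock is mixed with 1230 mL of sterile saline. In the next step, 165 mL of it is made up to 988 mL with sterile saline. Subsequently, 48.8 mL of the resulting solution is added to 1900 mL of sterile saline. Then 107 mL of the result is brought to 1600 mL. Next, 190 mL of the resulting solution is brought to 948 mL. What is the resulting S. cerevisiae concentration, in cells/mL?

1.77 cells/mL

Overall dilution factor = 14.98 × 5.988 × 39.93 × 14.95 × 4.989 = 2.67 × 10⁵.
4.74 × 10⁵ cells/mL / 2.67 × 10⁵ = 1.77 cells/mL.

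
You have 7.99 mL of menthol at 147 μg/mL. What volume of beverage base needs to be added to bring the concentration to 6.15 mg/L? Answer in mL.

183 mL

6.15 mg/L = 6.15 μg/mL.
V₂ = C₁V₁/C₂ = 147 × 7.99 / 6.15 = 191 mL.
Diluent to add = V₂ − V₁ = 191 − 7.99 = 183 mL.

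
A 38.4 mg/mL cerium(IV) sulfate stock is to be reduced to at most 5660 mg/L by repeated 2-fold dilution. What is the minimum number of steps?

Need 2ⁿ ≥ 6.78, so n ≥ log(6.78)/log(2) = 2.76.
Minimum whole steps: n = 3.

3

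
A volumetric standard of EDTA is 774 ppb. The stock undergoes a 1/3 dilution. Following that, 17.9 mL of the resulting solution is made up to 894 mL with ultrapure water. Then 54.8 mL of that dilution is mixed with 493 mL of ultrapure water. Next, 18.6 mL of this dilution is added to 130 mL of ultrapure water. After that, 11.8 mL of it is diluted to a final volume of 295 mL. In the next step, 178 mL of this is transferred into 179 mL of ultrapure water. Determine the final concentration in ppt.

1.29 ppt

Overall dilution factor = 3 × 49.94 × 9.996 × 7.989 × 25 × 2.006 = 6.00 × 10⁵.
774 ppb / 6.00 × 10⁵ = 1.29 × 10⁻³ ppb = 1.29 ppt.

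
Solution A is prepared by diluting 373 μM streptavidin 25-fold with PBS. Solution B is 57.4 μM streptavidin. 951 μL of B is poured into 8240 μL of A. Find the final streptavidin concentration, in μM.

19.3 μM

C_A = 373 μM / 25 = 14.9 μM.
C_mix = (C_A·V_A + C_B·V_B)/(V_A + V_B) = (14.9×8240 + 57.4×951) / 9191 = 19.3 μM.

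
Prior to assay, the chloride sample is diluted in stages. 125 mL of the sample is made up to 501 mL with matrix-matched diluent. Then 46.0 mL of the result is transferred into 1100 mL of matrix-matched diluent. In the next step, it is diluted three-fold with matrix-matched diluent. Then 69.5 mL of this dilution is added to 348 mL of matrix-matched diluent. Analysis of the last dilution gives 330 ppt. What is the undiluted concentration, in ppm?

0.594 ppm

Overall dilution factor = 4.008 × 24.91 × 3 × 6.007 = 1799.
Original = 330 ppt × 1799 = 5.94 × 10⁵ ppt = 0.594 ppm.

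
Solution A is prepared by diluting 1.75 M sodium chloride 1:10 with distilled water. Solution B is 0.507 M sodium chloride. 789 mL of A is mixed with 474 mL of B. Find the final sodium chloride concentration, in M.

C_A = 1.75 M / 10 = 0.175 M.
C_mix = (C_A·V_A + C_B·V_B)/(V_A + V_B) = (0.175×789 + 0.507×474) / 1263 = 0.300 M.

0.300 M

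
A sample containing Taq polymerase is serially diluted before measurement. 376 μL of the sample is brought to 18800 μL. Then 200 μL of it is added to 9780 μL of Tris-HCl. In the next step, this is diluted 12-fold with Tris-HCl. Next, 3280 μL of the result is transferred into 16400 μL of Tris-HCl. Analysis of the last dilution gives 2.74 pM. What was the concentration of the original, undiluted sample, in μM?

Overall dilution factor = 50 × 49.90 × 12 × 6 = 1.80 × 10⁵.
Original = 2.74 pM × 1.80 × 10⁵ = 4.92 × 10⁵ pM = 0.492 μM.

0.492 μM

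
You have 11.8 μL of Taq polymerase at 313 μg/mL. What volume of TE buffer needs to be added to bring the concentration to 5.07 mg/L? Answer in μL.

5.07 mg/L = 5.07 μg/mL.
V₂ = C₁V₁/C₂ = 313 × 11.8 / 5.07 = 728 μL.
Diluent to add = V₂ − V₁ = 728 − 11.8 = 717 μL.

717 μL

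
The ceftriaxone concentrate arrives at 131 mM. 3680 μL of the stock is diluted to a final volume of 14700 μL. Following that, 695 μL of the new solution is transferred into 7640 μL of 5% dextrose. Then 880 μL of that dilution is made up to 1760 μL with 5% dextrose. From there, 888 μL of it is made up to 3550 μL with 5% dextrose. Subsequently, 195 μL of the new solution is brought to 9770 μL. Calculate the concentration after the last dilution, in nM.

6830 nM

Overall dilution factor = 3.995 × 11.99 × 2 × 3.998 × 50.10 = 1.92 × 10⁴.
131 mM / 1.92 × 10⁴ = 6.83 × 10⁻³ mM = 6830 nM.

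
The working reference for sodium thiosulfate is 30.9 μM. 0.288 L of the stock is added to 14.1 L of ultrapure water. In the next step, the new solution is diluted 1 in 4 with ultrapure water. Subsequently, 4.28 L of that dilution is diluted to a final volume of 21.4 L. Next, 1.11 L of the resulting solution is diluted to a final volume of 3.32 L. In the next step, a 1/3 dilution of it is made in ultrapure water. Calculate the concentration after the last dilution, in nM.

3.45 nM

Overall dilution factor = 49.96 × 4 × 5 × 2.991 × 3 = 8965.
30.9 μM / 8965 = 3.45 × 10⁻³ μM = 3.45 nM.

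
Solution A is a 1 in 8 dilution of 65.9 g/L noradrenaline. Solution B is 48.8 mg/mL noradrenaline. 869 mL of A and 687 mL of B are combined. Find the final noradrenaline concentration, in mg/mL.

26.1 mg/mL

C_A = 65.9 g/L / 8 = 8.24 g/L.
C_B = 48.8 mg/mL = 48.8 g/L.
C_mix = (C_A·V_A + C_B·V_B)/(V_A + V_B) = (8.24×869 + 48.8×687) / 1556 = 26.1 g/L = 26.1 mg/mL.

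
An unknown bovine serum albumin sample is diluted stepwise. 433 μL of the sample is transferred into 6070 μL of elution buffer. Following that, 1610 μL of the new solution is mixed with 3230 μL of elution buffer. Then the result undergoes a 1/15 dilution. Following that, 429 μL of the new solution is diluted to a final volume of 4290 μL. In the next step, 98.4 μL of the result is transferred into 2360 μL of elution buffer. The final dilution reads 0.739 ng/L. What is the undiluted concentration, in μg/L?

125 μg/L

Overall dilution factor = 15.02 × 3.006 × 15 × 10 × 24.98 = 1.69 × 10⁵.
Original = 0.739 ng/L × 1.69 × 10⁵ = 1.25 × 10⁵ ng/L = 125 μg/L.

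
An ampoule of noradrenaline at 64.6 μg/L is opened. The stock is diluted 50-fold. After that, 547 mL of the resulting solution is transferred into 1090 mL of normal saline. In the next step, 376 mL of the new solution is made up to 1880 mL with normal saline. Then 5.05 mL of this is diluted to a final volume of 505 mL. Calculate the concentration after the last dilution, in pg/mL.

Overall dilution factor = 50 × 2.993 × 5 × 100 = 7.48 × 10⁴.
64.6 μg/L / 7.48 × 10⁴ = 8.63 × 10⁻⁴ μg/L = 0.863 pg/mL.

0.863 pg/mL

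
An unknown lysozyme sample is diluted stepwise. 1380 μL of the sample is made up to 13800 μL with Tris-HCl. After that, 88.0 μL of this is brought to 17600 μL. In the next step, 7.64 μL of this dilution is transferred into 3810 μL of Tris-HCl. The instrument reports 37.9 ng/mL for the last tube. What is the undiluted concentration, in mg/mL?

Overall dilution factor = 10 × 200 × 499.7 = 9.99 × 10⁵.
Original = 37.9 ng/mL × 9.99 × 10⁵ = 3.79 × 10⁷ ng/mL = 37.9 mg/mL.

37.9 mg/mL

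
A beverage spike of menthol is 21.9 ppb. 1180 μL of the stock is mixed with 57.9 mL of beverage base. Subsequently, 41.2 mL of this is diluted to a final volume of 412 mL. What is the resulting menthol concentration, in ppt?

43.7 ppt

Overall dilution factor = 50.07 × 10 = 501.
21.9 ppb / 501 = 0.0437 ppb = 43.7 ppt.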